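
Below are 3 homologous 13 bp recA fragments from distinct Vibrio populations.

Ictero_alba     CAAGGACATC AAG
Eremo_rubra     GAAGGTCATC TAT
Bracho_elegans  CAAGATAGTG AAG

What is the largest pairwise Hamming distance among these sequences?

Pairwise Hamming distances:
  Ictero_alba vs Eremo_rubra: 4
  Ictero_alba vs Bracho_elegans: 5
  Eremo_rubra vs Bracho_elegans: 7
The largest is 7, between Eremo_rubra and Bracho_elegans.

7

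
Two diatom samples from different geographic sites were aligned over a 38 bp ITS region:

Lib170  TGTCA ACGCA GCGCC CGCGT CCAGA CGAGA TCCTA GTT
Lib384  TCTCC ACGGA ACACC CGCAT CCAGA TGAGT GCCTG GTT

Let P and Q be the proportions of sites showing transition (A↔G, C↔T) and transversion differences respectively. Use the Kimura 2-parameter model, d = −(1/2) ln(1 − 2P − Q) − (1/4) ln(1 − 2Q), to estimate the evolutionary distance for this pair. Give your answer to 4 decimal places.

The sequences differ at positions 2 (G/C, transversion), 5 (A/C, transversion), 9 (C/G, transversion), 11 (G/A, transition), 13 (G/A, transition), 19 (G/A, transition), 26 (C/T, transition), 30 (A/T, transversion), 31 (T/G, transversion), 35 (A/G, transition).
Of the 10 differences, 5 transitions and 5 transversions over 38 sites: P = 5/38 = 0.131579, Q = 5/38 = 0.131579.
d = −0.5·ln(0.605263) − 0.25·ln(0.736842) = −0.5·(-0.502092) − 0.25·(-0.305382) = 0.3274.

0.3274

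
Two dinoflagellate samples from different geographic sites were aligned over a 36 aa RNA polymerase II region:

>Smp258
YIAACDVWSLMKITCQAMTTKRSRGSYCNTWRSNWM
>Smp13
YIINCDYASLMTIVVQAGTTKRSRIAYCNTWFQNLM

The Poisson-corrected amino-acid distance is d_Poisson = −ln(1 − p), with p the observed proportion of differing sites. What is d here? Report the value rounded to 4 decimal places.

Differing sites — 3:A/I; 4:A/N; 7:V/Y; 8:W/A; 12:K/T; 14:T/V; 15:C/V; 18:M/G; 25:G/I; 26:S/A; 32:R/F; 33:S/Q; 35:W/L.
p = 13/36 = 0.361111.
d = −ln(1 − 0.361111) = −ln(0.638889) = 0.4480.

0.4480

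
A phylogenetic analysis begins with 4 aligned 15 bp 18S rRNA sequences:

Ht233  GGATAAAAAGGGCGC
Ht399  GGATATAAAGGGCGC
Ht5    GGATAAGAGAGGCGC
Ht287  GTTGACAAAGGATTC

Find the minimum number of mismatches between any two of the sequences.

1

Pairwise Hamming distances:
  Ht233 vs Ht399: 1
  Ht233 vs Ht5: 3
  Ht233 vs Ht287: 7
  Ht399 vs Ht5: 4
  Ht399 vs Ht287: 7
  Ht5 vs Ht287: 10
The smallest is 1, between Ht233 and Ht399.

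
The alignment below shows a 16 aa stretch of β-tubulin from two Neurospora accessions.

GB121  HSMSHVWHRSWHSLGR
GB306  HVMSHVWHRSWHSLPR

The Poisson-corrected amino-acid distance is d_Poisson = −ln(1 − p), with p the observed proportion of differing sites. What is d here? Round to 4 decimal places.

0.1335

The sequences differ at positions 2 (S/V), 15 (G/P).
p = 2/16 = 0.125000.
d = −ln(1 − 0.125000) = −ln(0.875000) = 0.1335.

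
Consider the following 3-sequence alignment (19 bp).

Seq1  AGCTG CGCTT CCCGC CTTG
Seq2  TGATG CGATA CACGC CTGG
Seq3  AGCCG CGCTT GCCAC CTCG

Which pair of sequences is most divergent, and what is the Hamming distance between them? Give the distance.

Pairwise Hamming distances:
  Seq1 vs Seq2: 6
  Seq1 vs Seq3: 4
  Seq2 vs Seq3: 9
The largest is 9, between Seq2 and Seq3.

9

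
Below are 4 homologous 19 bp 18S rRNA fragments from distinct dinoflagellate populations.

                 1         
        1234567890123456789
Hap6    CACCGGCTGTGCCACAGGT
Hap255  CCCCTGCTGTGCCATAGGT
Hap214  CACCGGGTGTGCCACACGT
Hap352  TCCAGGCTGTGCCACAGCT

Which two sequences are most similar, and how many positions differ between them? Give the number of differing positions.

2

Pairwise Hamming distances:
  Hap6 vs Hap255: 3
  Hap6 vs Hap214: 2
  Hap6 vs Hap352: 4
  Hap255 vs Hap214: 5
  Hap255 vs Hap352: 5
  Hap214 vs Hap352: 6
The smallest is 2, between Hap6 and Hap214.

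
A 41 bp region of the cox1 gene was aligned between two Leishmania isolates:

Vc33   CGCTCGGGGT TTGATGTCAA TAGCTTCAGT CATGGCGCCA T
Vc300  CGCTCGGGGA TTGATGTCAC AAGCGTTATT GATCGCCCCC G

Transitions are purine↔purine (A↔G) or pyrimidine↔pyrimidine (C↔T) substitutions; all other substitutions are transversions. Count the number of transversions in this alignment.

Differing sites — 10:T/A (Tv); 20:A/C (Tv); 21:T/A (Tv); 25:T/G (Tv); 27:C/T (Ti); 29:G/T (Tv); 31:C/G (Tv); 34:G/C (Tv); 37:G/C (Tv); 40:A/C (Tv); 41:T/G (Tv).
Of the 11 differences, 1 transition and 10 transversions, so the answer is 10.

10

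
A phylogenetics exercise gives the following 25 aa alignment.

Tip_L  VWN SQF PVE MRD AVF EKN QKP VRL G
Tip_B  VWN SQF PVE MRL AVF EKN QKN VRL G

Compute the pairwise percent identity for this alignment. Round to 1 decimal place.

92.0%

Mismatches occur at site 12 (D↔L), site 21 (P↔N).
23 of the 25 sites match, so the percent identity is 23/25 × 100 = 92.0%.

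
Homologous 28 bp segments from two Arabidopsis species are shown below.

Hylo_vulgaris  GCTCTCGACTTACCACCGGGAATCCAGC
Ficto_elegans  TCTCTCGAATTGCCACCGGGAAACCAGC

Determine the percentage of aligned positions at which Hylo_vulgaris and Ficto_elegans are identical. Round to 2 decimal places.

85.71%

Differing sites — 1:G/T; 9:C/A; 12:A/G; 23:T/A.
24 of the 28 sites match, so the percent identity is 24/28 × 100 = 85.71%.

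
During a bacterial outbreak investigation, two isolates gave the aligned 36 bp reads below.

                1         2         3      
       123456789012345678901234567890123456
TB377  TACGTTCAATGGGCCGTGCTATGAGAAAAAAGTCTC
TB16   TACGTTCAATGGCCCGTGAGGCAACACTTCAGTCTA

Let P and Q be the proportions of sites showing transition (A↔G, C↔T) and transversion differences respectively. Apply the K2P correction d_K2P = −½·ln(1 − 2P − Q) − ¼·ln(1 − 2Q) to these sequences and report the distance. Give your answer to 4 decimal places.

The sequences differ at positions 13 (G/C, transversion), 19 (C/A, transversion), 20 (T/G, transversion), 21 (A/G, transition), 22 (T/C, transition), 23 (G/A, transition), 25 (G/C, transversion), 27 (A/C, transversion), 28 (A/T, transversion), 29 (A/T, transversion), 30 (A/C, transversion), 36 (C/A, transversion).
Of the 12 differences, 3 transitions and 9 transversions over 36 sites: P = 3/36 = 0.083333, Q = 9/36 = 0.250000.
d = −0.5·ln(0.583334) − 0.25·ln(0.500000) = −0.5·(-0.538995) − 0.25·(-0.693147) = 0.4428.

0.4428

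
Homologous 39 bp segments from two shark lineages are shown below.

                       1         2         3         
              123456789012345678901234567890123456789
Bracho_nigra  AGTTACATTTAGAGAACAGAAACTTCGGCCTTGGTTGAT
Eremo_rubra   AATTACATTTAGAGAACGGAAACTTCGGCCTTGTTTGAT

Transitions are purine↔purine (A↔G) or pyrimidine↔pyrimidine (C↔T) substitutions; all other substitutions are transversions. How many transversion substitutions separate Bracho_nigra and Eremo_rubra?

The sequences differ at positions 2 (G/A, transition), 18 (A/G, transition), 34 (G/T, transversion).
Of the 3 differences, 2 transitions and 1 transversion, so the answer is 1.

1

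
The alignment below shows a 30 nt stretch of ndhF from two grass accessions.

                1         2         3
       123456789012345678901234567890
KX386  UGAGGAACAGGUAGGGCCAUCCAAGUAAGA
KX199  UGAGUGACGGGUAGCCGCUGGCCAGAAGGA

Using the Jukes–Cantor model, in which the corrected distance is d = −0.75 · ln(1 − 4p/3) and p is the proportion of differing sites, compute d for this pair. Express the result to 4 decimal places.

The sequences differ at positions 5 (G/U), 6 (A/G), 9 (A/G), 15 (G/C), 16 (G/C), 17 (C/G), 19 (A/U), 20 (U/G), 21 (C/G), 23 (A/C), 26 (U/A), 28 (A/G).
p = 12/30 = 0.400000.
d = −0.75 · ln(1 − (4/3)·0.400000) = −0.75 · ln(0.466667) = −0.75 · (-0.762139) = 0.5716.

0.5716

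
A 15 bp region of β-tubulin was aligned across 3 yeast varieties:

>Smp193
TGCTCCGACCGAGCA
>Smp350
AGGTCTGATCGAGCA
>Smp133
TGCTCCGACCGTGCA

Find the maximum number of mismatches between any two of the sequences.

5

Pairwise Hamming distances:
  Smp193 vs Smp350: 4
  Smp193 vs Smp133: 1
  Smp350 vs Smp133: 5
The largest is 5, between Smp350 and Smp133.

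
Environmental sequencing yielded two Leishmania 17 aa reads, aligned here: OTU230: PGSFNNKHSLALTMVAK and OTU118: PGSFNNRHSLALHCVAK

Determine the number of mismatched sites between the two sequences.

Differing sites — 7:K/R; 13:T/H; 14:M/C.
That gives 3 mismatches out of 17 aligned sites, so the Hamming distance is 3.

3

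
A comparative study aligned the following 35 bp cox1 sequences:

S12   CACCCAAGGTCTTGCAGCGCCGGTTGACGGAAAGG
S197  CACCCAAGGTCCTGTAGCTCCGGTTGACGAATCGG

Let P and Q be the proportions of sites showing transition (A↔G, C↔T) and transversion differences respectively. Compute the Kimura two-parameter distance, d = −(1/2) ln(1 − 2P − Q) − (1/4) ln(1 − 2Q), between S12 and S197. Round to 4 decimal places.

Mismatches occur at site 12 (T↔C, transition), site 15 (C↔T, transition), site 19 (G↔T, transversion), site 30 (G↔A, transition), site 32 (A↔T, transversion), site 33 (A↔C, transversion).
Of the 6 differences, 3 transitions and 3 transversions over 35 sites: P = 3/35 = 0.085714, Q = 3/35 = 0.085714.
d = −0.5·ln(0.742858) − 0.25·ln(0.828572) = −0.5·(-0.297250) − 0.25·(-0.188052) = 0.1956.

0.1956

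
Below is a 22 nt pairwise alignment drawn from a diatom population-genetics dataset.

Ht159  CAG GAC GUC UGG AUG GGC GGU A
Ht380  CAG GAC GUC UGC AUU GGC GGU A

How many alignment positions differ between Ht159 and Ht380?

2

Differing sites — 12:G/C; 15:G/U.
That gives 2 mismatches out of 22 aligned sites, so the Hamming distance is 2.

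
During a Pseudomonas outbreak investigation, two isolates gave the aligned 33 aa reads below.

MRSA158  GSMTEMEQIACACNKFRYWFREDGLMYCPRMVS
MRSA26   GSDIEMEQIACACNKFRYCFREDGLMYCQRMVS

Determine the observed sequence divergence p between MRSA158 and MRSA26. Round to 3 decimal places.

0.121

Mismatches occur at site 3 (M→D), site 4 (T→I), site 19 (W→C), site 29 (P→Q).
There are 4 differences over 33 sites, so p = 4/33 = 0.121.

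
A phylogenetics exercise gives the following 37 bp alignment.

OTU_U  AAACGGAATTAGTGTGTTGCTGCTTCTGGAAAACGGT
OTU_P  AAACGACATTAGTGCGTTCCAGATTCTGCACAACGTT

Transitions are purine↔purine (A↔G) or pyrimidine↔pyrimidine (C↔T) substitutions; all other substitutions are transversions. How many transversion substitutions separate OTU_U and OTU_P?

7

The sequences differ at positions 6 (G/A, transition), 7 (A/C, transversion), 15 (T/C, transition), 19 (G/C, transversion), 21 (T/A, transversion), 23 (C/A, transversion), 29 (G/C, transversion), 31 (A/C, transversion), 36 (G/T, transversion).
Of the 9 differences, 2 transitions and 7 transversions, so the answer is 7.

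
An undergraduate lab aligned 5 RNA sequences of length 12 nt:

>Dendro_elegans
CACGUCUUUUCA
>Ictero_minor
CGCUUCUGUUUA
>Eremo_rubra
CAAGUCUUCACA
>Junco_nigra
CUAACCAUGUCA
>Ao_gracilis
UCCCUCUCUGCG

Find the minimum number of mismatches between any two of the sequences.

3

Pairwise Hamming distances:
  Dendro_elegans vs Ictero_minor: 4
  Dendro_elegans vs Eremo_rubra: 3
  Dendro_elegans vs Junco_nigra: 6
  Dendro_elegans vs Ao_gracilis: 6
  Ictero_minor vs Eremo_rubra: 7
  Ictero_minor vs Junco_nigra: 8
  Ictero_minor vs Ao_gracilis: 7
  Eremo_rubra vs Junco_nigra: 6
  Eremo_rubra vs Ao_gracilis: 8
  Junco_nigra vs Ao_gracilis: 10
The smallest is 3, between Dendro_elegans and Eremo_rubra.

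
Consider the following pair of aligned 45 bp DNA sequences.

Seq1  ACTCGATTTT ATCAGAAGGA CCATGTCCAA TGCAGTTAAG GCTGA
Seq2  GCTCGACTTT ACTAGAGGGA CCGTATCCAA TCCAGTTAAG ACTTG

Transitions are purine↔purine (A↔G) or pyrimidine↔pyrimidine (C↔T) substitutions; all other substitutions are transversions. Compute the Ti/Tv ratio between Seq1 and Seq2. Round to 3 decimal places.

Differing sites — 1:A/G (Ti); 7:T/C (Ti); 12:T/C (Ti); 13:C/T (Ti); 17:A/G (Ti); 23:A/G (Ti); 25:G/A (Ti); 32:G/C (Tv); 41:G/A (Ti); 44:G/T (Tv); 45:A/G (Ti).
Of the 11 differences, 9 transitions and 2 transversions, so Ti/Tv = 9/2 = 4.500.

4.500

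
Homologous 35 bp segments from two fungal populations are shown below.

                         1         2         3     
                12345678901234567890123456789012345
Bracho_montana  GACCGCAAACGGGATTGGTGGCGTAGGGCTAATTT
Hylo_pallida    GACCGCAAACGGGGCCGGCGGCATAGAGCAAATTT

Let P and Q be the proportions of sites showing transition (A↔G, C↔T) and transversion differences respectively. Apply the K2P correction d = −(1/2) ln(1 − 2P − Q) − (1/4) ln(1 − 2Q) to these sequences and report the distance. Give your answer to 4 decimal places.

The sequences differ at positions 14 (A/G, transition), 15 (T/C, transition), 16 (T/C, transition), 19 (T/C, transition), 23 (G/A, transition), 27 (G/A, transition), 30 (T/A, transversion).
Of the 7 differences, 6 transitions and 1 transversion over 35 sites: P = 6/35 = 0.171429, Q = 1/35 = 0.028571.
d = −0.5·ln(0.628571) − 0.25·ln(0.942858) = −0.5·(-0.464306) − 0.25·(-0.058840) = 0.2469.

0.2469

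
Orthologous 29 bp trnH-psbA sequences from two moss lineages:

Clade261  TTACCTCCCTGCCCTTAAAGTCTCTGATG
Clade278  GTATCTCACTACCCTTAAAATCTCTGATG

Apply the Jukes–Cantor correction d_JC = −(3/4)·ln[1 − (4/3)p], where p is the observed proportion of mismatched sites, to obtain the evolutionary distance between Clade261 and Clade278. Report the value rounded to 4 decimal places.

The sequences differ at positions 1 (T/G), 4 (C/T), 8 (C/A), 11 (G/A), 20 (G/A).
p = 5/29 = 0.172414.
d = −0.75 · ln(1 − (4/3)·0.172414) = −0.75 · ln(0.770115) = −0.75 · (-0.261215) = 0.1959.

0.1959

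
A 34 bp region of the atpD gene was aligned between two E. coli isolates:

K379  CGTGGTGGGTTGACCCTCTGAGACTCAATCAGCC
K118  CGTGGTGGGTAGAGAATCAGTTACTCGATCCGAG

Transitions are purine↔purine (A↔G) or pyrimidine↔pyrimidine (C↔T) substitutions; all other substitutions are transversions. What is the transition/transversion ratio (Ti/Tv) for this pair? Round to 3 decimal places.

Differing sites — 11:T/A (Tv); 14:C/G (Tv); 15:C/A (Tv); 16:C/A (Tv); 19:T/A (Tv); 21:A/T (Tv); 22:G/T (Tv); 27:A/G (Ti); 31:A/C (Tv); 33:C/A (Tv); 34:C/G (Tv).
Of the 11 differences, 1 transition and 10 transversions, so Ti/Tv = 1/10 = 0.100.

0.100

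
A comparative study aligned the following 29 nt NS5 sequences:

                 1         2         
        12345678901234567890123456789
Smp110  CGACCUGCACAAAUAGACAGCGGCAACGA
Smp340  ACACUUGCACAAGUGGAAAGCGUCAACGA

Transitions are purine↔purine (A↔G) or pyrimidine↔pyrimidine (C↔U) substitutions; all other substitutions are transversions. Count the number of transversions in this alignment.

4

The sequences differ at positions 1 (C/A, transversion), 2 (G/C, transversion), 5 (C/U, transition), 13 (A/G, transition), 15 (A/G, transition), 18 (C/A, transversion), 23 (G/U, transversion).
Of the 7 differences, 3 transitions and 4 transversions, so the answer is 4.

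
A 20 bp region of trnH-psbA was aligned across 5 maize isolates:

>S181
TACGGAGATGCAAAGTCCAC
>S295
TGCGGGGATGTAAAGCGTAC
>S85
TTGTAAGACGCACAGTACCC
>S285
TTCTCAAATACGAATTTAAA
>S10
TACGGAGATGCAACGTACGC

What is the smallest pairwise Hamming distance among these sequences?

3

Pairwise Hamming distances:
  S181 vs S295: 6
  S181 vs S85: 8
  S181 vs S285: 10
  S181 vs S10: 3
  S295 vs S85: 12
  S295 vs S285: 13
  S295 vs S10: 8
  S85 vs S285: 12
  S85 vs S10: 8
  S285 vs S10: 12
The smallest is 3, between S181 and S10.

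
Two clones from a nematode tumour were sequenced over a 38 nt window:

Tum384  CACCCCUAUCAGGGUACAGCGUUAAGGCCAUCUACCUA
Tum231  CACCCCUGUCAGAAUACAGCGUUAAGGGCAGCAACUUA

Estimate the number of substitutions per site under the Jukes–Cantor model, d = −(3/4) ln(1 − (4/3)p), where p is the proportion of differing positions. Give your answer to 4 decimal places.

0.2114

Mismatches occur at site 8 (A/G), site 13 (G/A), site 14 (G/A), site 28 (C/G), site 31 (U/G), site 33 (U/A), site 36 (C/U).
p = 7/38 = 0.184211.
d = −0.75 · ln(1 − (4/3)·0.184211) = −0.75 · ln(0.754385) = −0.75 · (-0.281852) = 0.2114.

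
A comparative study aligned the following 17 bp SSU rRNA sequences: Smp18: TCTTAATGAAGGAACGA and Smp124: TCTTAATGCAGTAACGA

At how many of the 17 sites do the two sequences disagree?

2

The sequences differ at positions 9 (A/C), 12 (G/T).
That gives 2 mismatches out of 17 aligned sites, so the Hamming distance is 2.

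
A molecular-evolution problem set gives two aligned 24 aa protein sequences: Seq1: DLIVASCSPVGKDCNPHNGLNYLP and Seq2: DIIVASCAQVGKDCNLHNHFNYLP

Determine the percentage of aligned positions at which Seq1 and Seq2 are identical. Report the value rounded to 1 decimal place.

75.0%

Differing sites — 2:L/I; 8:S/A; 9:P/Q; 16:P/L; 19:G/H; 20:L/F.
18 of the 24 sites match, so the percent identity is 18/24 × 100 = 75.0%.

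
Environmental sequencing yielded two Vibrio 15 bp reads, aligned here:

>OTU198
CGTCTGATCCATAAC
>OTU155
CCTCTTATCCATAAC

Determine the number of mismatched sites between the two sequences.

Differing sites — 2:G/C; 6:G/T.
That gives 2 mismatches out of 15 aligned sites, so the Hamming distance is 2.

2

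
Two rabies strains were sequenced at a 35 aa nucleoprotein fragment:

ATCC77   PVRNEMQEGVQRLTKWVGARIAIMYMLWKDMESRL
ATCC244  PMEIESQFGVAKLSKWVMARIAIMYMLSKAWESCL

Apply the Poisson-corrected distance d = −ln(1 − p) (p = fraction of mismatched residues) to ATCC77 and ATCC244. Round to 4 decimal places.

0.4643

Differing sites — 2:V/M; 3:R/E; 4:N/I; 6:M/S; 8:E/F; 11:Q/A; 12:R/K; 14:T/S; 18:G/M; 28:W/S; 30:D/A; 31:M/W; 34:R/C.
p = 13/35 = 0.371429.
d = −ln(1 − 0.371429) = −ln(0.628571) = 0.4643.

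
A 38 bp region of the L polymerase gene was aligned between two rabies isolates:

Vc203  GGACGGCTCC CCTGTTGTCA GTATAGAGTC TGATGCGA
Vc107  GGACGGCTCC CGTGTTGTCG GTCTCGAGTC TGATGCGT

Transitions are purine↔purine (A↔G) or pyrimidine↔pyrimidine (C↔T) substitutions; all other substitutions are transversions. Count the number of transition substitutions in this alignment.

1

The sequences differ at positions 12 (C/G, transversion), 20 (A/G, transition), 23 (A/C, transversion), 25 (A/C, transversion), 38 (A/T, transversion).
Of the 5 differences, 1 transition and 4 transversions, so the answer is 1.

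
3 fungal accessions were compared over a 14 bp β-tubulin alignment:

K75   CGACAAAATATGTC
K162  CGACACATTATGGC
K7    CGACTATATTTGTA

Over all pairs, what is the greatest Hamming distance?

7

Pairwise Hamming distances:
  K75 vs K162: 3
  K75 vs K7: 4
  K162 vs K7: 7
The largest is 7, between K162 and K7.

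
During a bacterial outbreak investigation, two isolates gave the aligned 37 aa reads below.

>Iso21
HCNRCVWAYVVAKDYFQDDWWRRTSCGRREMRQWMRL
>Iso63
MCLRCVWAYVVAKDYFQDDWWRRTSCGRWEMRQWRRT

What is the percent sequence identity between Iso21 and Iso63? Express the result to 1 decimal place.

Differing sites — 1:H/M; 3:N/L; 29:R/W; 35:M/R; 37:L/T.
32 of the 37 sites match, so the percent identity is 32/37 × 100 = 86.5%.

86.5%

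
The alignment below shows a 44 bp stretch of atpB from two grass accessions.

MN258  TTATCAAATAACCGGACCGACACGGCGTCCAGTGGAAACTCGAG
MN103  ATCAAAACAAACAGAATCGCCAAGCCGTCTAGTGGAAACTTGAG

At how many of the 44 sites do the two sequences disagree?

Mismatches occur at site 1 (T/A), site 3 (A/C), site 4 (T/A), site 5 (C/A), site 8 (A/C), site 9 (T/A), site 13 (C/A), site 15 (G/A), site 17 (C/T), site 20 (A/C), site 23 (C/A), site 25 (G/C), site 30 (C/T), site 41 (C/T).
That gives 14 mismatches out of 44 aligned sites, so the Hamming distance is 14.

14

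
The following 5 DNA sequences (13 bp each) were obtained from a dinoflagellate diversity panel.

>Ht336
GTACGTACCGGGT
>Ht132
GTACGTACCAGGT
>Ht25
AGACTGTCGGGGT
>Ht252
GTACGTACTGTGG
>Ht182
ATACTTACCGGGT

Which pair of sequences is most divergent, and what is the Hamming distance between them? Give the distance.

8

Pairwise Hamming distances:
  Ht336 vs Ht132: 1
  Ht336 vs Ht25: 6
  Ht336 vs Ht252: 3
  Ht336 vs Ht182: 2
  Ht132 vs Ht25: 7
  Ht132 vs Ht252: 4
  Ht132 vs Ht182: 3
  Ht25 vs Ht252: 8
  Ht25 vs Ht182: 4
  Ht252 vs Ht182: 5
The largest is 8, between Ht25 and Ht252.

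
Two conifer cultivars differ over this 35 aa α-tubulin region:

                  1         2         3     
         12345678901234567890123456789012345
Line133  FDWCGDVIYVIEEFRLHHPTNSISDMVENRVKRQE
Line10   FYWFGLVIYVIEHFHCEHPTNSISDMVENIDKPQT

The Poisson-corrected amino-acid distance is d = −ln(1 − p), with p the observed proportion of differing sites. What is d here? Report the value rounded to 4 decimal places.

Differing sites — 2:D/Y; 4:C/F; 6:D/L; 13:E/H; 15:R/H; 16:L/C; 17:H/E; 30:R/I; 31:V/D; 33:R/P; 35:E/T.
p = 11/35 = 0.314286.
d = −ln(1 − 0.314286) = −ln(0.685714) = 0.3773.

0.3773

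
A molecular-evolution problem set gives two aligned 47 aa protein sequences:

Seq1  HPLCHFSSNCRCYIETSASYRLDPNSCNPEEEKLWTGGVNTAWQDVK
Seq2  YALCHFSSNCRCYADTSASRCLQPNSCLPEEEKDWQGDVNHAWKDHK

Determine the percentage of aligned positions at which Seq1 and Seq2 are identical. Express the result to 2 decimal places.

70.21%

The sequences differ at positions 1 (H/Y), 2 (P/A), 14 (I/A), 15 (E/D), 20 (Y/R), 21 (R/C), 23 (D/Q), 28 (N/L), 34 (L/D), 36 (T/Q), 38 (G/D), 41 (T/H), 44 (Q/K), 46 (V/H).
33 of the 47 sites match, so the percent identity is 33/47 × 100 = 70.21%.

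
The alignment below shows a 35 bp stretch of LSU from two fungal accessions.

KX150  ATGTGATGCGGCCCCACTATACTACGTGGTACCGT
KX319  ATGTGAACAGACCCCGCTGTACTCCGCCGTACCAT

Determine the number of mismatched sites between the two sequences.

The sequences differ at positions 7 (T/A), 8 (G/C), 9 (C/A), 11 (G/A), 16 (A/G), 19 (A/G), 24 (A/C), 27 (T/C), 28 (G/C), 34 (G/A).
That gives 10 mismatches out of 35 aligned sites, so the Hamming distance is 10.

10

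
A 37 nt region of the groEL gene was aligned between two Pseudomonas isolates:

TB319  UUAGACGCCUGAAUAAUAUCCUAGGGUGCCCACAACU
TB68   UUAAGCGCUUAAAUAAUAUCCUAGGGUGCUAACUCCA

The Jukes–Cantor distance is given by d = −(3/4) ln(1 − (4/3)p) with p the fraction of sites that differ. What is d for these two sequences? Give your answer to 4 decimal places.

0.2940

Mismatches occur at site 4 (G↔A), site 5 (A↔G), site 9 (C↔U), site 11 (G↔A), site 30 (C↔U), site 31 (C↔A), site 34 (A↔U), site 35 (A↔C), site 37 (U↔A).
p = 9/37 = 0.243243.
d = −0.75 · ln(1 − (4/3)·0.243243) = −0.75 · ln(0.675676) = −0.75 · (-0.392042) = 0.2940.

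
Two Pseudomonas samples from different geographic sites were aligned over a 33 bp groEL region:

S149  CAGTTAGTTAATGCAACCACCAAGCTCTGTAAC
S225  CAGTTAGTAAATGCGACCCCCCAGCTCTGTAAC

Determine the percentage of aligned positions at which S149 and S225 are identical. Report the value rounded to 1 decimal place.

87.9%

Differing sites — 9:T/A; 15:A/G; 19:A/C; 22:A/C.
29 of the 33 sites match, so the percent identity is 29/33 × 100 = 87.9%.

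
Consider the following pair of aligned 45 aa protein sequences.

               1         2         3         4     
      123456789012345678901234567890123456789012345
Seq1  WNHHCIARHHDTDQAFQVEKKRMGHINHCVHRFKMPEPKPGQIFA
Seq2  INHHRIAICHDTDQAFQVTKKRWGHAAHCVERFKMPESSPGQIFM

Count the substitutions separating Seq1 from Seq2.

Differing sites — 1:W/I; 5:C/R; 8:R/I; 9:H/C; 19:E/T; 23:M/W; 26:I/A; 27:N/A; 31:H/E; 38:P/S; 39:K/S; 45:A/M.
That gives 12 mismatches out of 45 aligned sites, so the Hamming distance is 12.

12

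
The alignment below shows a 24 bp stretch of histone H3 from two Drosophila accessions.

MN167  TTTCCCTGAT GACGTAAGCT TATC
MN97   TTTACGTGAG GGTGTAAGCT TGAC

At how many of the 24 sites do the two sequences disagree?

7

Mismatches occur at site 4 (C/A), site 6 (C/G), site 10 (T/G), site 12 (A/G), site 13 (C/T), site 22 (A/G), site 23 (T/A).
That gives 7 mismatches out of 24 aligned sites, so the Hamming distance is 7.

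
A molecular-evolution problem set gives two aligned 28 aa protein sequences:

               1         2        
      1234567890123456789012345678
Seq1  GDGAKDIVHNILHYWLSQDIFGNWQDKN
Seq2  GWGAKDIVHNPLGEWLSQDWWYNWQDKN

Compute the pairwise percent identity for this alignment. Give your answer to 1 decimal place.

75.0%

Mismatches occur at site 2 (D↔W), site 11 (I↔P), site 13 (H↔G), site 14 (Y↔E), site 20 (I↔W), site 21 (F↔W), site 22 (G↔Y).
21 of the 28 sites match, so the percent identity is 21/28 × 100 = 75.0%.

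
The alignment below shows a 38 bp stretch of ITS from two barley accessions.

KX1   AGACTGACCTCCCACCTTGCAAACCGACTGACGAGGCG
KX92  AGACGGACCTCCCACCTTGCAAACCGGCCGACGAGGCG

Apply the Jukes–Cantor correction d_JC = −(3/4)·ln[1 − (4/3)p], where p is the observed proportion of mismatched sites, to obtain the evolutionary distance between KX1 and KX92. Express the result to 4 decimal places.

Mismatches occur at site 5 (T/G), site 27 (A/G), site 29 (T/C).
p = 3/38 = 0.078947.
d = −0.75 · ln(1 − (4/3)·0.078947) = −0.75 · ln(0.894737) = −0.75 · (-0.111225) = 0.0834.

0.0834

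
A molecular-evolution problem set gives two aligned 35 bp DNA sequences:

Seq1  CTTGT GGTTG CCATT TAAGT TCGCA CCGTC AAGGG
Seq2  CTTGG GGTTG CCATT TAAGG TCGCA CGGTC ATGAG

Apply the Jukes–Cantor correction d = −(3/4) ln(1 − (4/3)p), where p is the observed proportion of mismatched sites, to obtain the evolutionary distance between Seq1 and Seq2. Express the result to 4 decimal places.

Differing sites — 5:T/G; 20:T/G; 27:C/G; 32:A/T; 34:G/A.
p = 5/35 = 0.142857.
d = −0.75 · ln(1 − (4/3)·0.142857) = −0.75 · ln(0.809524) = −0.75 · (-0.211309) = 0.1585.

0.1585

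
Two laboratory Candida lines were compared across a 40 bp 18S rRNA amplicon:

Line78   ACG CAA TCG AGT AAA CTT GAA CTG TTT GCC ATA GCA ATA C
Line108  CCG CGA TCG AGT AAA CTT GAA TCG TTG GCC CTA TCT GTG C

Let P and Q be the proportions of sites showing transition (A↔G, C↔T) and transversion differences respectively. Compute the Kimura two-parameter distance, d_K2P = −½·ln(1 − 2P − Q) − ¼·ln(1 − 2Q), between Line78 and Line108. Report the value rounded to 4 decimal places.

Differing sites — 1:A/C (Tv); 5:A/G (Ti); 22:C/T (Ti); 23:T/C (Ti); 27:T/G (Tv); 31:A/C (Tv); 34:G/T (Tv); 36:A/T (Tv); 37:A/G (Ti); 39:A/G (Ti).
Of the 10 differences, 5 transitions and 5 transversions over 40 sites: P = 5/40 = 0.125000, Q = 5/40 = 0.125000.
d = −0.5·ln(0.625000) − 0.25·ln(0.750000) = −0.5·(-0.470004) − 0.25·(-0.287682) = 0.3069.

0.3069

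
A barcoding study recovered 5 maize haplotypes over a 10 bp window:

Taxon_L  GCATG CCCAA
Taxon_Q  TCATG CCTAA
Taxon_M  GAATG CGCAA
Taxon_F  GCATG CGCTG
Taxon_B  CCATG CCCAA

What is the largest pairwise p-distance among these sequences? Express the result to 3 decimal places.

0.500

Pairwise Hamming distances:
  Taxon_L vs Taxon_Q: 2
  Taxon_L vs Taxon_M: 2
  Taxon_L vs Taxon_F: 3
  Taxon_L vs Taxon_B: 1
  Taxon_Q vs Taxon_M: 4
  Taxon_Q vs Taxon_F: 5
  Taxon_Q vs Taxon_B: 2
  Taxon_M vs Taxon_F: 3
  Taxon_M vs Taxon_B: 3
  Taxon_F vs Taxon_B: 4
The largest is 5 mismatches, between Taxon_Q and Taxon_F; p = 5/10 = 0.500.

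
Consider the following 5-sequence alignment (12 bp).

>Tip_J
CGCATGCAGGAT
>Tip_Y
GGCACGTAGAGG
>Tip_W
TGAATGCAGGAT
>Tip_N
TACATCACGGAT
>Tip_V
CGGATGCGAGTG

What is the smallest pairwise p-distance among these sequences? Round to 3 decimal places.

0.167

Pairwise Hamming distances:
  Tip_J vs Tip_Y: 6
  Tip_J vs Tip_W: 2
  Tip_J vs Tip_N: 5
  Tip_J vs Tip_V: 5
  Tip_Y vs Tip_W: 7
  Tip_Y vs Tip_N: 9
  Tip_Y vs Tip_V: 8
  Tip_W vs Tip_N: 5
  Tip_W vs Tip_V: 6
  Tip_N vs Tip_V: 9
The smallest is 2 mismatches, between Tip_J and Tip_W; p = 2/12 = 0.167.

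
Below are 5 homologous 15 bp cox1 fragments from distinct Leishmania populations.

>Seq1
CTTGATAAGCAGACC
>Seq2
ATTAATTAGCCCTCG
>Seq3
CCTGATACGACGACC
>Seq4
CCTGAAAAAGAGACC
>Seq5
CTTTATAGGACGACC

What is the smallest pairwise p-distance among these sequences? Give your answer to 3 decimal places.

0.200

Pairwise Hamming distances:
  Seq1 vs Seq2: 7
  Seq1 vs Seq3: 4
  Seq1 vs Seq4: 4
  Seq1 vs Seq5: 4
  Seq2 vs Seq3: 9
  Seq2 vs Seq4: 11
  Seq2 vs Seq5: 8
  Seq3 vs Seq4: 5
  Seq3 vs Seq5: 3
  Seq4 vs Seq5: 7
The smallest is 3 mismatches, between Seq3 and Seq5; p = 3/15 = 0.200.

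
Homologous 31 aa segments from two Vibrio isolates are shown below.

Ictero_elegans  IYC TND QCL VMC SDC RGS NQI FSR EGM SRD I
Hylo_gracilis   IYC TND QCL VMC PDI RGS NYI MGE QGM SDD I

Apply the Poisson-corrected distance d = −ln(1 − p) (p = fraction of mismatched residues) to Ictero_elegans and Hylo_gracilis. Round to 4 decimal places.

The sequences differ at positions 13 (S/P), 15 (C/I), 20 (Q/Y), 22 (F/M), 23 (S/G), 24 (R/E), 25 (E/Q), 29 (R/D).
p = 8/31 = 0.258065.
d = −ln(1 − 0.258065) = −ln(0.741935) = 0.2985.

0.2985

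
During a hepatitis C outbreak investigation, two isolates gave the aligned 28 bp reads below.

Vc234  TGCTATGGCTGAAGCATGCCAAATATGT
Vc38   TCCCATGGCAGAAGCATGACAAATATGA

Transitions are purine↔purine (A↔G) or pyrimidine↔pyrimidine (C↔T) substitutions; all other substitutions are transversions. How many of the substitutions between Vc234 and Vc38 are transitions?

Differing sites — 2:G/C (Tv); 4:T/C (Ti); 10:T/A (Tv); 19:C/A (Tv); 28:T/A (Tv).
Of the 5 differences, 1 transition and 4 transversions, so the answer is 1.

1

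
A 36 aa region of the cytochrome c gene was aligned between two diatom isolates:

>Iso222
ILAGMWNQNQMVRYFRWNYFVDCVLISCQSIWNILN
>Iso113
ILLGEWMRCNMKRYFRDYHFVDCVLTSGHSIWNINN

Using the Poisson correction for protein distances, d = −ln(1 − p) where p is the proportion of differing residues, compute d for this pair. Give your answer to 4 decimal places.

Mismatches occur at site 3 (A/L), site 5 (M/E), site 7 (N/M), site 8 (Q/R), site 9 (N/C), site 10 (Q/N), site 12 (V/K), site 17 (W/D), site 18 (N/Y), site 19 (Y/H), site 26 (I/T), site 28 (C/G), site 29 (Q/H), site 35 (L/N).
p = 14/36 = 0.388889.
d = −ln(1 − 0.388889) = −ln(0.611111) = 0.4925.

0.4925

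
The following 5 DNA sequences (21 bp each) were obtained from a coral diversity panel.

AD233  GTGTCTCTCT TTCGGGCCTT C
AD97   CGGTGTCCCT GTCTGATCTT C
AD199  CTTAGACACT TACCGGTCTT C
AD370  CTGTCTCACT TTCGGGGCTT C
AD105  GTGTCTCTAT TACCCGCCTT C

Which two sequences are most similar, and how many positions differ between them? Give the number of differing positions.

3

Pairwise Hamming distances:
  AD233 vs AD97: 8
  AD233 vs AD199: 9
  AD233 vs AD370: 3
  AD233 vs AD105: 4
  AD97 vs AD199: 9
  AD97 vs AD370: 7
  AD97 vs AD105: 11
  AD199 vs AD370: 7
  AD199 vs AD105: 9
  AD370 vs AD105: 7
The smallest is 3, between AD233 and AD370.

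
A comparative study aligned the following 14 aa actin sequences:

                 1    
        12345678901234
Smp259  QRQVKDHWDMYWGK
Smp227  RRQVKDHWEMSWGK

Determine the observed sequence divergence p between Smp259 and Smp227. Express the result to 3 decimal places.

0.214

The sequences differ at positions 1 (Q/R), 9 (D/E), 11 (Y/S).
There are 3 differences over 14 sites, so p = 3/14 = 0.214.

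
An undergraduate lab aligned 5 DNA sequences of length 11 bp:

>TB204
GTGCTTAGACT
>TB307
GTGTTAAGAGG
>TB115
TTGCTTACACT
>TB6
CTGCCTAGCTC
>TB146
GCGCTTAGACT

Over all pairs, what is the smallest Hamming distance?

Pairwise Hamming distances:
  TB204 vs TB307: 4
  TB204 vs TB115: 2
  TB204 vs TB6: 5
  TB204 vs TB146: 1
  TB307 vs TB115: 6
  TB307 vs TB6: 7
  TB307 vs TB146: 5
  TB115 vs TB6: 6
  TB115 vs TB146: 3
  TB6 vs TB146: 6
The smallest is 1, between TB204 and TB146.

1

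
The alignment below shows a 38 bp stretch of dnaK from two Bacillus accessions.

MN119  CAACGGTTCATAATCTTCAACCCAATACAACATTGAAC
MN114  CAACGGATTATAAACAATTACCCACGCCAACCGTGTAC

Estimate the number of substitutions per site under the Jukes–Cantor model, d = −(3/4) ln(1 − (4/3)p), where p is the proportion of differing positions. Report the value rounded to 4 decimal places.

The sequences differ at positions 7 (T/A), 9 (C/T), 14 (T/A), 16 (T/A), 17 (T/A), 18 (C/T), 19 (A/T), 25 (A/C), 26 (T/G), 27 (A/C), 32 (A/C), 33 (T/G), 36 (A/T).
p = 13/38 = 0.342105.
d = −0.75 · ln(1 − (4/3)·0.342105) = −0.75 · ln(0.543860) = −0.75 · (-0.609063) = 0.4568.

0.4568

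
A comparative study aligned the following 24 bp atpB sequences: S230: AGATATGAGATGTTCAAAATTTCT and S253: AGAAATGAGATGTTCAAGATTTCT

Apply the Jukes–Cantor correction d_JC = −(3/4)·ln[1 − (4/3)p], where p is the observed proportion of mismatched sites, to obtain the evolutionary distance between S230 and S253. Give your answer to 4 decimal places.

0.0883

The sequences differ at positions 4 (T/A), 18 (A/G).
p = 2/24 = 0.083333.
d = −0.75 · ln(1 − (4/3)·0.083333) = −0.75 · ln(0.888889) = −0.75 · (-0.117783) = 0.0883.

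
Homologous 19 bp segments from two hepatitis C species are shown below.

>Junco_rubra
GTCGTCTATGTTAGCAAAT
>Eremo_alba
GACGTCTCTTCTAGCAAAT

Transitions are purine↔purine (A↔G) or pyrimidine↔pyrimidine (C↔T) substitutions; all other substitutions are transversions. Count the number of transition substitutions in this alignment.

1

Differing sites — 2:T/A (Tv); 8:A/C (Tv); 10:G/T (Tv); 11:T/C (Ti).
Of the 4 differences, 1 transition and 3 transversions, so the answer is 1.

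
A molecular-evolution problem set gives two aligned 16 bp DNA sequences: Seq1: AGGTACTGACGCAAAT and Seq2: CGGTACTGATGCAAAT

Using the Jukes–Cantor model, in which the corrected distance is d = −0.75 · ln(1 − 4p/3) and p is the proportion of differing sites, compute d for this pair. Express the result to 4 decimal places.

Differing sites — 1:A/C; 10:C/T.
p = 2/16 = 0.125000.
d = −0.75 · ln(1 − (4/3)·0.125000) = −0.75 · ln(0.833333) = −0.75 · (-0.182322) = 0.1367.

0.1367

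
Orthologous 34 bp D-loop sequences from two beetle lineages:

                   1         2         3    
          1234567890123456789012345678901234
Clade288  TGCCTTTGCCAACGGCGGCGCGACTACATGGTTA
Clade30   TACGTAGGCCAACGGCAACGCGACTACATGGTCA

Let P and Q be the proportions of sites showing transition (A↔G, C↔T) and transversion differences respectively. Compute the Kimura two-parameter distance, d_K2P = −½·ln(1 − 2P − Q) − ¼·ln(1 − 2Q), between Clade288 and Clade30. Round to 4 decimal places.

0.2440

Differing sites — 2:G/A (Ti); 4:C/G (Tv); 6:T/A (Tv); 7:T/G (Tv); 17:G/A (Ti); 18:G/A (Ti); 33:T/C (Ti).
Of the 7 differences, 4 transitions and 3 transversions over 34 sites: P = 4/34 = 0.117647, Q = 3/34 = 0.088235.
d = −0.5·ln(0.676471) − 0.25·ln(0.823530) = −0.5·(-0.390866) − 0.25·(-0.194155) = 0.2440.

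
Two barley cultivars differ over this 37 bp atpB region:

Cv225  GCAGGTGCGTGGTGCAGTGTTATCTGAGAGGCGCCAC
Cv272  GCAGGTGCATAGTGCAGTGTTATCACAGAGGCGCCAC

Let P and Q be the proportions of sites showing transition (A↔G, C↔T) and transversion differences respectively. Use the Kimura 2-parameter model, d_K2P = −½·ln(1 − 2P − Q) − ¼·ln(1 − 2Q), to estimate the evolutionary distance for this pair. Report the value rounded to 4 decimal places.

Mismatches occur at site 9 (G↔A, transition), site 11 (G↔A, transition), site 25 (T↔A, transversion), site 26 (G↔C, transversion).
Of the 4 differences, 2 transitions and 2 transversions over 37 sites: P = 2/37 = 0.054054, Q = 2/37 = 0.054054.
d = −0.5·ln(0.837838) − 0.25·ln(0.891892) = −0.5·(-0.176931) − 0.25·(-0.114410) = 0.1171.

0.1171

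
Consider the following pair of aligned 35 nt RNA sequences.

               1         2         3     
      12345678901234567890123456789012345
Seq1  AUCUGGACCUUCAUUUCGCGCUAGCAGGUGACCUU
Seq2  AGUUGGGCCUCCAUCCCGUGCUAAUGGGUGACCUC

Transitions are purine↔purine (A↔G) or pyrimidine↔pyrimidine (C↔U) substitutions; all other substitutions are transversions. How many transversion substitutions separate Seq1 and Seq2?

Differing sites — 2:U/G (Tv); 3:C/U (Ti); 7:A/G (Ti); 11:U/C (Ti); 15:U/C (Ti); 16:U/C (Ti); 19:C/U (Ti); 24:G/A (Ti); 25:C/U (Ti); 26:A/G (Ti); 35:U/C (Ti).
Of the 11 differences, 10 transitions and 1 transversion, so the answer is 1.

1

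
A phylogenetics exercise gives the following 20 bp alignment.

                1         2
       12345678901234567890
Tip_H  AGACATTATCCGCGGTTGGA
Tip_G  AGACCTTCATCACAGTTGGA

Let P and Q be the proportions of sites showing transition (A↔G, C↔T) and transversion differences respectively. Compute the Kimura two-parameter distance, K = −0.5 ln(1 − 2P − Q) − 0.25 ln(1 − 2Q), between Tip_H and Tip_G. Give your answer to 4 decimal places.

0.3881

The sequences differ at positions 5 (A/C, transversion), 8 (A/C, transversion), 9 (T/A, transversion), 10 (C/T, transition), 12 (G/A, transition), 14 (G/A, transition).
Of the 6 differences, 3 transitions and 3 transversions over 20 sites: P = 3/20 = 0.150000, Q = 3/20 = 0.150000.
d = −0.5·ln(0.550000) − 0.25·ln(0.700000) = −0.5·(-0.597837) − 0.25·(-0.356675) = 0.3881.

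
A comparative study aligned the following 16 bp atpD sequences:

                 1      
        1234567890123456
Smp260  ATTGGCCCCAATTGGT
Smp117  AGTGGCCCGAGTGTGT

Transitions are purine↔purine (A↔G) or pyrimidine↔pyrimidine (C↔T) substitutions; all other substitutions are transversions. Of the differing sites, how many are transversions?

The sequences differ at positions 2 (T/G, transversion), 9 (C/G, transversion), 11 (A/G, transition), 13 (T/G, transversion), 14 (G/T, transversion).
Of the 5 differences, 1 transition and 4 transversions, so the answer is 4.

4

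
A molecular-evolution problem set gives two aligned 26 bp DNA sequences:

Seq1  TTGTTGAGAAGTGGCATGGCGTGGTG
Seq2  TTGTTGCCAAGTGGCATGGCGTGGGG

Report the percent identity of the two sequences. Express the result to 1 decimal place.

Differing sites — 7:A/C; 8:G/C; 25:T/G.
23 of the 26 sites match, so the percent identity is 23/26 × 100 = 88.5%.

88.5%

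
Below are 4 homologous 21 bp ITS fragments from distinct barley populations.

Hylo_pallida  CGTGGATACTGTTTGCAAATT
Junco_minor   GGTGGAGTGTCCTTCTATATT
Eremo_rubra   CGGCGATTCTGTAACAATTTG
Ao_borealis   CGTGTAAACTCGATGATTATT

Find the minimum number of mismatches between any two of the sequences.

8

Pairwise Hamming distances:
  Hylo_pallida vs Junco_minor: 9
  Hylo_pallida vs Eremo_rubra: 10
  Hylo_pallida vs Ao_borealis: 8
  Junco_minor vs Eremo_rubra: 12
  Junco_minor vs Ao_borealis: 10
  Eremo_rubra vs Ao_borealis: 12
The smallest is 8, between Hylo_pallida and Ao_borealis.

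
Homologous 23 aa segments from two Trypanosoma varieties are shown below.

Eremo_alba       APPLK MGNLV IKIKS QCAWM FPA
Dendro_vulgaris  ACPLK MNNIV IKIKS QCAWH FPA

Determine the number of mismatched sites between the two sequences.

4

Mismatches occur at site 2 (P↔C), site 7 (G↔N), site 9 (L↔I), site 20 (M↔H).
That gives 4 mismatches out of 23 aligned sites, so the Hamming distance is 4.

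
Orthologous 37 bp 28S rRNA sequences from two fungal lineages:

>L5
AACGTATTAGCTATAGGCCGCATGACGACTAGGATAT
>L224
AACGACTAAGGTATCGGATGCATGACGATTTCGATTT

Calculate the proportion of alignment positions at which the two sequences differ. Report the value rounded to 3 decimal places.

Differing sites — 5:T/A; 6:A/C; 8:T/A; 11:C/G; 15:A/C; 18:C/A; 19:C/T; 29:C/T; 31:A/T; 32:G/C; 36:A/T.
There are 11 differences over 37 sites, so p = 11/37 = 0.297.

0.297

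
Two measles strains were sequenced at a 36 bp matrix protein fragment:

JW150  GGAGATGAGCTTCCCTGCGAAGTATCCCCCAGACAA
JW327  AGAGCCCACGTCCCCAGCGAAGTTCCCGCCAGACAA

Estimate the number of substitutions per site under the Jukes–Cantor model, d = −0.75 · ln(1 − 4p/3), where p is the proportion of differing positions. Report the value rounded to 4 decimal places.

0.3924

Differing sites — 1:G/A; 5:A/C; 6:T/C; 7:G/C; 9:G/C; 10:C/G; 12:T/C; 16:T/A; 24:A/T; 25:T/C; 28:C/G.
p = 11/36 = 0.305556.
d = −0.75 · ln(1 − (4/3)·0.305556) = −0.75 · ln(0.592592) = −0.75 · (-0.523249) = 0.3924.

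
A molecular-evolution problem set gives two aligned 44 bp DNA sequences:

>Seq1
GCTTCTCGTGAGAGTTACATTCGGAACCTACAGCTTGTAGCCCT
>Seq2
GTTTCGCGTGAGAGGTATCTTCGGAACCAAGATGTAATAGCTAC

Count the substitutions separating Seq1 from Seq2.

14

Mismatches occur at site 2 (C/T), site 6 (T/G), site 15 (T/G), site 18 (C/T), site 19 (A/C), site 29 (T/A), site 31 (C/G), site 33 (G/T), site 34 (C/G), site 36 (T/A), site 37 (G/A), site 42 (C/T), site 43 (C/A), site 44 (T/C).
That gives 14 mismatches out of 44 aligned sites, so the Hamming distance is 14.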